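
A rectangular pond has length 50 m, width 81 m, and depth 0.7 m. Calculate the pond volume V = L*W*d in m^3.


Base area = L * W = 50 * 81 = 4050 m^2
Volume = area * depth = 4050 * 0.7 = 2835 m^3

2835 m^3


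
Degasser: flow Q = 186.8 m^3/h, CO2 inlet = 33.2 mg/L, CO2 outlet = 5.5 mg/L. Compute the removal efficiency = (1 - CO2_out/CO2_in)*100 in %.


CO2_out / CO2_in = 5.5 / 33.2 = 0.16566265
Fraction remaining = 0.16566265
efficiency = (1 - 0.16566265) * 100 = 83.4337 %

83.4337 %


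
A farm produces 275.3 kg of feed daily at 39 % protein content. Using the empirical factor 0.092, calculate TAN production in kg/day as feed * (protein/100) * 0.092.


Protein in feed = 275.3 * 39/100 = 107.367 kg/day
TAN = protein * 0.092 = 107.367 * 0.092 = 9.877764 kg/day

9.877764 kg/day


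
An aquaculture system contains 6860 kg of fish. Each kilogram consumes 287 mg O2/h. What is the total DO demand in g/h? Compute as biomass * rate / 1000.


Total O2 consumption (mg/h) = 6860 kg * 287 mg/(kg*h) = 1968820 mg/h
Convert to g/h: 1968820 / 1000 = 1968.82 g/h

1968.82 g/h


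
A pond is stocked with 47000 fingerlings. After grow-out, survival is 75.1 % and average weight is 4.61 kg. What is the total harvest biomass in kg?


Survivors = 47000 * 75.1/100 = 35297 fish
Harvest biomass = survivors * W_f = 35297 * 4.61 = 162719.17 kg

162719.17 kg


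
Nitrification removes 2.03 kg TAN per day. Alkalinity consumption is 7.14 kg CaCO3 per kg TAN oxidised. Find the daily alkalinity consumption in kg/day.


Alkalinity factor: 7.14 kg CaCO3 consumed per kg TAN nitrified
alk = 2.03 kg TAN * 7.14 = 14.4942 kg CaCO3/day

14.4942 kg CaCO3/day


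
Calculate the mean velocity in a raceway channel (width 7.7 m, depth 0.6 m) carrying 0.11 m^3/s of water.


Cross-sectional area = W * d = 7.7 * 0.6 = 4.62 m^2
Velocity = Q / A = 0.11 / 4.62 = 0.0238095 m/s

0.0238095 m/s


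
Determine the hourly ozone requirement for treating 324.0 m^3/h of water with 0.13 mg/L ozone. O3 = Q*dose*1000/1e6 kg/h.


O3 demand (mg/h) = Q * dose * 1000 = 324.0 * 0.13 * 1000 = 42120 mg/h
Convert mg to kg: 42120 / 1e6 = 0.04212 kg/h

0.04212 kg/h


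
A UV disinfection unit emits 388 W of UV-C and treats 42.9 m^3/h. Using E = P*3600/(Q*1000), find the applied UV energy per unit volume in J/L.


Energy delivered per hour = 388 W * 3600 s = 1396800 J/h
Volume treated per hour = 42.9 m^3/h * 1000 = 42900 L/h
dose = 1396800 / 42900 = 32.5594 J/L

32.5594 J/L


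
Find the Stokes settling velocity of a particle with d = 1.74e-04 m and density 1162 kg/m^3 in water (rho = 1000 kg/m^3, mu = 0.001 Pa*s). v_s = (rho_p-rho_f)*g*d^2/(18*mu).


Density difference: rho_p - rho_f = 1162 - 1000 = 162 kg/m^3
d^2 = (1.74e-04)^2 = 3.0276e-08 m^2
Numerator = (rho_p - rho_f) * g * d^2 = 162 * 9.81 * 3.0276e-08 = 4.8115225e-05
Denominator = 18 * mu = 18 * 0.001 = 0.018
v_s = 4.8115225e-05 / 0.018 = 0.00267307 m/s
Check: Re = rho_f * v_s * d / mu = 1000 * 0.00267307 * 1.74e-04 / 0.001 = 0.465 < 1, so Stokes' law applies.

0.00267307 m/s


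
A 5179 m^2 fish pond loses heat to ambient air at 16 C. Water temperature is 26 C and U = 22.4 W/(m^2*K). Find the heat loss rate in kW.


Temperature difference dT = 26 - 16 = 10 K
Heat loss (W) = U * A * dT = 22.4 * 5179 * 10 = 1160096 W
Convert to kW: 1160096 / 1000 = 1160.096 kW

1160.096 kW


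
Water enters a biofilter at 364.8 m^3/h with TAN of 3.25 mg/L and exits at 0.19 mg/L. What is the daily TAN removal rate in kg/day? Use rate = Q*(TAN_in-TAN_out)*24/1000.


Concentration drop: TAN_in - TAN_out = 3.25 - 0.19 = 3.06 mg/L
Hourly TAN removed = Q * dTAN = 364.8 m^3/h * 3.06 mg/L = 1116.288 g/h  (m^3/h * mg/L = g/h)
Daily TAN removed = 1116.288 * 24 = 26790.912 g/day
Convert to kg/day: 26790.912 / 1000 = 26.790912 kg/day

26.790912 kg/day


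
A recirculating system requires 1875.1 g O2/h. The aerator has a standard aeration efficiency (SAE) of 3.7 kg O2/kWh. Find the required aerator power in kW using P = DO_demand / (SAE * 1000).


SAE in g O2/kWh = 3.7 * 1000 = 3700 g/kWh
P = DO_demand / SAE_g = 1875.1 / 3700 = 0.506784 kW

0.506784 kW


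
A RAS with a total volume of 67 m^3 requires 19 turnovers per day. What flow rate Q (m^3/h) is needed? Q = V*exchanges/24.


Daily recirculation volume = 67 m^3 * 19 = 1273 m^3/day
Flow rate Q = daily volume / 24 h = 1273 / 24 = 53.0417 m^3/h

53.0417 m^3/h


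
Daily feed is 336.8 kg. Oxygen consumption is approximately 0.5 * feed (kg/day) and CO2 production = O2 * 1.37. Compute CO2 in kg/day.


O2 = 336.8 * 0.5 = 168.4
CO2 = 168.4 * 1.37 = 230.708

230.708 kg/day


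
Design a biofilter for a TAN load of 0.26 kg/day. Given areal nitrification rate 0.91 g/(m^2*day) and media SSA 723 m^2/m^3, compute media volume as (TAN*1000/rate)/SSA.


A = 0.26*1000 / 0.91 = 285.71429 m^2
V = 285.71429 / 723 = 0.395179

0.395179 m^3


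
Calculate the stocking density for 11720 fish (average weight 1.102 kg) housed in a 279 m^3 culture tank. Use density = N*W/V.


Total biomass = 11720 fish * 1.102 kg = 12915.44 kg
Density = total biomass / volume = 12915.44 / 279 = 46.2919 kg/m^3

46.2919 kg/m^3


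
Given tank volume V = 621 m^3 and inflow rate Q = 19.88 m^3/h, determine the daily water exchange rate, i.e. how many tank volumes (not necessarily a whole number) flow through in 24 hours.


Daily flow volume = 19.88 m^3/h * 24 h = 477.12 m^3/day
Exchanges = daily flow / tank volume = 477.12 / 621 = 0.768309 exchanges/day

0.768309 exchanges/day


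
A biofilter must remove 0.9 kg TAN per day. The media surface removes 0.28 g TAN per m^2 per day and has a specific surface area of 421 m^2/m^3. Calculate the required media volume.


A = 0.9*1000 / 0.28 = 3214.2857 m^2
V = 3214.2857 / 421 = 7.63488

7.63488 m^3


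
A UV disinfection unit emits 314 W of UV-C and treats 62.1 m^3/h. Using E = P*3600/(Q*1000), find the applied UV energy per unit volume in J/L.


Energy delivered per hour = 314 W * 3600 s = 1130400 J/h
Volume treated per hour = 62.1 m^3/h * 1000 = 62100 L/h
dose = 1130400 / 62100 = 18.2029 J/L

18.2029 J/L


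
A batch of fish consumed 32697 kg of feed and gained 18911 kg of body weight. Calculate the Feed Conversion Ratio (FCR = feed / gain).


FCR = feed consumed / weight gained
FCR = 32697 kg / 18911 kg = 1.72899

1.72899


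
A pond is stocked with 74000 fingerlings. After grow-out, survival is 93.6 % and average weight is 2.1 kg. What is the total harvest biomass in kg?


Survivors = 74000 * 93.6/100 = 69264 fish
Harvest biomass = survivors * W_f = 69264 * 2.1 = 145454.4 kg

145454.4 kg


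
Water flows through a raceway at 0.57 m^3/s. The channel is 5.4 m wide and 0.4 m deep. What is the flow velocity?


Cross-sectional area = W * d = 5.4 * 0.4 = 2.16 m^2
Velocity = Q / A = 0.57 / 2.16 = 0.263889 m/s

0.263889 m/s


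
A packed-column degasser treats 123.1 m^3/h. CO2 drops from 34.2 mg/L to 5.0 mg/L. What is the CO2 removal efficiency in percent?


CO2_out / CO2_in = 5.0 / 34.2 = 0.14619883
Fraction remaining = 0.14619883
efficiency = (1 - 0.14619883) * 100 = 85.3801 %

85.3801 %


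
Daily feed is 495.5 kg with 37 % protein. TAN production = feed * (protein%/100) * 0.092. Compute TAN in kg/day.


Protein in feed = 495.5 * 37/100 = 183.335 kg/day
TAN = protein * 0.092 = 183.335 * 0.092 = 16.86682 kg/day

16.86682 kg/day


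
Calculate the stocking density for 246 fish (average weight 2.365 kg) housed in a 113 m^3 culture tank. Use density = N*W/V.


Total biomass = 246 fish * 2.365 kg = 581.79 kg
Density = total biomass / volume = 581.79 / 113 = 5.14858 kg/m^3

5.14858 kg/m^3


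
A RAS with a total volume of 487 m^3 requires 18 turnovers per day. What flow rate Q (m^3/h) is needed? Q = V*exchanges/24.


Daily recirculation volume = 487 m^3 * 18 = 8766 m^3/day
Flow rate Q = daily volume / 24 h = 8766 / 24 = 365.25 m^3/h

365.25 m^3/h


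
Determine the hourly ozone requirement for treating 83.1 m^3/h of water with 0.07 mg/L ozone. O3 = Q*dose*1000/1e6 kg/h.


O3 demand (mg/h) = Q * dose * 1000 = 83.1 * 0.07 * 1000 = 5817 mg/h
Convert mg to kg: 5817 / 1e6 = 0.005817 kg/h

0.005817 kg/h


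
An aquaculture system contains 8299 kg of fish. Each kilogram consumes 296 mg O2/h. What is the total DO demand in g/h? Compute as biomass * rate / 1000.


Total O2 consumption (mg/h) = 8299 kg * 296 mg/(kg*h) = 2456504 mg/h
Convert to g/h: 2456504 / 1000 = 2456.504 g/h

2456.504 g/h


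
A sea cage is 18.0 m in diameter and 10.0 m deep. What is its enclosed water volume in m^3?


r = d/2 = 18.0/2 = 9 m
Base area = pi*r^2 = pi*9^2 = 254.469 m^2
Volume = 254.469 * 10.0 = 2544.69 m^3

2544.69 m^3


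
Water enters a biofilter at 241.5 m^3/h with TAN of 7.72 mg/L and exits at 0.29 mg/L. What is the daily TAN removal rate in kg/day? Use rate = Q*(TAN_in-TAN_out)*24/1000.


Concentration drop: TAN_in - TAN_out = 7.72 - 0.29 = 7.43 mg/L
Hourly TAN removed = Q * dTAN = 241.5 m^3/h * 7.43 mg/L = 1794.345 g/h  (m^3/h * mg/L = g/h)
Daily TAN removed = 1794.345 * 24 = 43064.28 g/day
Convert to kg/day: 43064.28 / 1000 = 43.06428 kg/day

43.06428 kg/day


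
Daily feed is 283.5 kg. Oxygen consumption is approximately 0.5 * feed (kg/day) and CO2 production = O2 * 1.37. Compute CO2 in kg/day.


O2 = 283.5 * 0.5 = 141.75
CO2 = 141.75 * 1.37 = 194.1975

194.1975 kg/day


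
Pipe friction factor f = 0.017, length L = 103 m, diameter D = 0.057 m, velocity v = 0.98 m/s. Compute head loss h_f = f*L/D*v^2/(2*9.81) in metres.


v^2 = 0.98^2 = 0.9604 m^2/s^2
L/D = 103/0.057 = 1807.0175
h_f = f*(L/D)*v^2/(2g) = 0.017 * 1807.0175 * 0.9604 / 19.62 = 1.50371 m

1.50371 m


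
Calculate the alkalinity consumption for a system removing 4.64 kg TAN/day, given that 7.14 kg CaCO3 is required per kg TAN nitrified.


Alkalinity factor: 7.14 kg CaCO3 consumed per kg TAN nitrified
alk = 4.64 kg TAN * 7.14 = 33.1296 kg CaCO3/day

33.1296 kg CaCO3/day


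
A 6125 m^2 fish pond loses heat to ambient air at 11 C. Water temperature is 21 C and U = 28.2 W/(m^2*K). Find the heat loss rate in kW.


Temperature difference dT = 21 - 11 = 10 K
Heat loss (W) = U * A * dT = 28.2 * 6125 * 10 = 1727250 W
Convert to kW: 1727250 / 1000 = 1727.25 kW

1727.25 kW


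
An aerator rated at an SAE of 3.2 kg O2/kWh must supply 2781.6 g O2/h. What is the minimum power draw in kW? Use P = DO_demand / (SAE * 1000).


SAE in g O2/kWh = 3.2 * 1000 = 3200 g/kWh
P = DO_demand / SAE_g = 2781.6 / 3200 = 0.86925 kW

0.86925 kW


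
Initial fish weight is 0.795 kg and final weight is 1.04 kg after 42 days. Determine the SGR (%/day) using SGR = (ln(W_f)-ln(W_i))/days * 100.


ln(W_f) = ln(1.04) = 0.039220713
ln(W_i) = ln(0.795) = -0.22941316
ln(W_f) - ln(W_i) = 0.039220713 - -0.22941316 = 0.26863387
SGR = 0.26863387 / 42 * 100 = 0.639604 %/day

0.639604 %/day


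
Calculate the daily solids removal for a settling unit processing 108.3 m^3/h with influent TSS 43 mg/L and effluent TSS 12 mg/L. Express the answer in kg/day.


Concentration drop: TSS_in - TSS_out = 43 - 12 = 31 mg/L
Hourly solids removed = Q * dTSS = 108.3 m^3/h * 31 mg/L = 3357.3 g/h  (m^3/h * mg/L = g/h)
Daily solids removed = 3357.3 * 24 = 80575.2 g/day
Convert g to kg: 80575.2 / 1000 = 80.5752 kg/day

80.5752 kg/day


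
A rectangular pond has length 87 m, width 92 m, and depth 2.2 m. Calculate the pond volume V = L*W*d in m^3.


Base area = L * W = 87 * 92 = 8004 m^2
Volume = area * depth = 8004 * 2.2 = 17608.8 m^3

17608.8 m^3


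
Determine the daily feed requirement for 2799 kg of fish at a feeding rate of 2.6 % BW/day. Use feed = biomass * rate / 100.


Feeding rate fraction = 2.6% / 100 = 0.026
Daily feed = 2799 kg * 0.026 = 72.774 kg/day

72.774 kg/day


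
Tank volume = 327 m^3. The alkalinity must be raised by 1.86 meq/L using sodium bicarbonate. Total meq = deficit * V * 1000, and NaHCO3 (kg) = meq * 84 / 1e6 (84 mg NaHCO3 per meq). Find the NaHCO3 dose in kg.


Tank volume in L = 327 m^3 * 1000 = 327000 L
Total meq required = 1.86 meq/L * 327000 L = 608220 meq
NaHCO3 mass = 608220 meq * 84 mg/meq / 1e6 = 51.0905 kg

51.0905 kg


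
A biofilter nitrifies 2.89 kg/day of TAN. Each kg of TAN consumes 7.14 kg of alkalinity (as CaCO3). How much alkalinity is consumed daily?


Alkalinity factor: 7.14 kg CaCO3 consumed per kg TAN nitrified
alk = 2.89 kg TAN * 7.14 = 20.6346 kg CaCO3/day

20.6346 kg CaCO3/day


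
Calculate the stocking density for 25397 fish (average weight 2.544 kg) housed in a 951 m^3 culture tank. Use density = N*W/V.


Total biomass = 25397 fish * 2.544 kg = 64609.968 kg
Density = total biomass / volume = 64609.968 / 951 = 67.939 kg/m^3

67.939 kg/m^3


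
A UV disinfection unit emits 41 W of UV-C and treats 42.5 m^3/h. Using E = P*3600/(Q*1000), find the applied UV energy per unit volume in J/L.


Energy delivered per hour = 41 W * 3600 s = 147600 J/h
Volume treated per hour = 42.5 m^3/h * 1000 = 42500 L/h
dose = 147600 / 42500 = 3.47294 J/L

3.47294 J/L


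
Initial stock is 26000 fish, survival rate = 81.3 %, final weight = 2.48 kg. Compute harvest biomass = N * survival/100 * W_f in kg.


Survivors = 26000 * 81.3/100 = 21138 fish
Harvest biomass = survivors * W_f = 21138 * 2.48 = 52422.24 kg

52422.24 kg


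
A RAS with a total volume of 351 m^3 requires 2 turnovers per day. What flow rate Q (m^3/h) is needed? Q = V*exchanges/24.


Daily recirculation volume = 351 m^3 * 2 = 702 m^3/day
Flow rate Q = daily volume / 24 h = 702 / 24 = 29.25 m^3/h

29.25 m^3/h


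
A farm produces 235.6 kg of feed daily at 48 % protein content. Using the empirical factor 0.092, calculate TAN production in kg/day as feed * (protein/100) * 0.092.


Protein in feed = 235.6 * 48/100 = 113.088 kg/day
TAN = protein * 0.092 = 113.088 * 0.092 = 10.404096 kg/day

10.404096 kg/day


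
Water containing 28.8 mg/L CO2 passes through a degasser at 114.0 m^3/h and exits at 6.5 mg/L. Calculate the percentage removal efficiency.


CO2_out / CO2_in = 6.5 / 28.8 = 0.22569444
Fraction remaining = 0.22569444
efficiency = (1 - 0.22569444) * 100 = 77.4306 %

77.4306 %


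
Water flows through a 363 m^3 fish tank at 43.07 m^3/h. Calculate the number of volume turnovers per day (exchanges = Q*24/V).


Daily flow volume = 43.07 m^3/h * 24 h = 1033.68 m^3/day
Exchanges = daily flow / tank volume = 1033.68 / 363 = 2.8476 exchanges/day

2.8476 exchanges/day


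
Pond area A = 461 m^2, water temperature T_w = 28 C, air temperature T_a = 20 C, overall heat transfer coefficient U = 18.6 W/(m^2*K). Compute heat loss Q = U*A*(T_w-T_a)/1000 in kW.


Temperature difference dT = 28 - 20 = 8 K
Heat loss (W) = U * A * dT = 18.6 * 461 * 8 = 68596.8 W
Convert to kW: 68596.8 / 1000 = 68.5968 kW

68.5968 kW


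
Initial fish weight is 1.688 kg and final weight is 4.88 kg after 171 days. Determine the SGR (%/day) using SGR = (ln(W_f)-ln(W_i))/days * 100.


ln(W_f) = ln(4.88) = 1.5851452
ln(W_i) = ln(1.688) = 0.5235444
ln(W_f) - ln(W_i) = 1.5851452 - 0.5235444 = 1.0616008
SGR = 1.0616008 / 171 * 100 = 0.620819 %/day

0.620819 %/day


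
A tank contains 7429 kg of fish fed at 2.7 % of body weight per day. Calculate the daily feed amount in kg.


Feeding rate fraction = 2.7% / 100 = 0.027
Daily feed = 7429 kg * 0.027 = 200.583 kg/day

200.583 kg/day


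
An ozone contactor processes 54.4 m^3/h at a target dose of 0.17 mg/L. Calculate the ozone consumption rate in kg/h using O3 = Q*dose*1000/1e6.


O3 demand (mg/h) = Q * dose * 1000 = 54.4 * 0.17 * 1000 = 9248 mg/h
Convert mg to kg: 9248 / 1e6 = 0.009248 kg/h

0.009248 kg/h


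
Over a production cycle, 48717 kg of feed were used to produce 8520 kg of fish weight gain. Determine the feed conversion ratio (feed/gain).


FCR = feed consumed / weight gained
FCR = 48717 kg / 8520 kg = 5.71796

5.71796


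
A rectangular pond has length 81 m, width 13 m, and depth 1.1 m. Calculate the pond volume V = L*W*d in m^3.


Base area = L * W = 81 * 13 = 1053 m^2
Volume = area * depth = 1053 * 1.1 = 1158.3 m^3

1158.3 m^3


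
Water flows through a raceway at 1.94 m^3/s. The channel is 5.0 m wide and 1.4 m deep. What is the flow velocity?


Cross-sectional area = W * d = 5.0 * 1.4 = 7 m^2
Velocity = Q / A = 1.94 / 7 = 0.277143 m/s

0.277143 m/s


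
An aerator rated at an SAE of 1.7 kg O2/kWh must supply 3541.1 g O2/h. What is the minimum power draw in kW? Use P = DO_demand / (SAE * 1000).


SAE in g O2/kWh = 1.7 * 1000 = 1700 g/kWh
P = DO_demand / SAE_g = 3541.1 / 1700 = 2.083 kW

2.083 kW


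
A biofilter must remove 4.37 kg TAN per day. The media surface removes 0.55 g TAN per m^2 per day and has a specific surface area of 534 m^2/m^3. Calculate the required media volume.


A = 4.37*1000 / 0.55 = 7945.4545 m^2
V = 7945.4545 / 534 = 14.8791

14.8791 m^3


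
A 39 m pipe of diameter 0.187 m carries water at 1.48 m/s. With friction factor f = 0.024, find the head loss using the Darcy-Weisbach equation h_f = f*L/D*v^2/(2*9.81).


v^2 = 1.48^2 = 2.1904 m^2/s^2
L/D = 39/0.187 = 208.55615
h_f = f*(L/D)*v^2/(2g) = 0.024 * 208.55615 * 2.1904 / 19.62 = 0.558803 m

0.558803 m


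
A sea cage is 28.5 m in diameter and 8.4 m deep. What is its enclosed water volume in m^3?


r = d/2 = 28.5/2 = 14.25 m
Base area = pi*r^2 = pi*14.25^2 = 637.93966 m^2
Volume = 637.93966 * 8.4 = 5358.69 m^3

5358.69 m^3


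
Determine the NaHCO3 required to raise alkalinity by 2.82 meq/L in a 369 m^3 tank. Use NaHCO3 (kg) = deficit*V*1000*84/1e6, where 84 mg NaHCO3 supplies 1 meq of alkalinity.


Tank volume in L = 369 m^3 * 1000 = 369000 L
Total meq required = 2.82 meq/L * 369000 L = 1040580 meq
NaHCO3 mass = 1040580 meq * 84 mg/meq / 1e6 = 87.4087 kg

87.4087 kg


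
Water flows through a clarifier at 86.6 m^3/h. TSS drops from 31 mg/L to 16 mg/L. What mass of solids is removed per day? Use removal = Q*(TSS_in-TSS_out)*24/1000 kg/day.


Concentration drop: TSS_in - TSS_out = 31 - 16 = 15 mg/L
Hourly solids removed = Q * dTSS = 86.6 m^3/h * 15 mg/L = 1299 g/h  (m^3/h * mg/L = g/h)
Daily solids removed = 1299 * 24 = 31176 g/day
Convert g to kg: 31176 / 1000 = 31.176 kg/day

31.176 kg/day


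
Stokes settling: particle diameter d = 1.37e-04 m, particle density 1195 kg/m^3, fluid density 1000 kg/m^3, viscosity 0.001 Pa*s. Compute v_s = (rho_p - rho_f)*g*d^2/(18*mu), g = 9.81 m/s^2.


Density difference: rho_p - rho_f = 1195 - 1000 = 195 kg/m^3
d^2 = (1.37e-04)^2 = 1.8769e-08 m^2
Numerator = (rho_p - rho_f) * g * d^2 = 195 * 9.81 * 1.8769e-08 = 3.5904159e-05
Denominator = 18 * mu = 18 * 0.001 = 0.018
v_s = 3.5904159e-05 / 0.018 = 0.00199468 m/s
Check: Re = rho_f * v_s * d / mu = 1000 * 0.00199468 * 1.37e-04 / 0.001 = 0.273 < 1, so Stokes' law applies.

0.00199468 m/s


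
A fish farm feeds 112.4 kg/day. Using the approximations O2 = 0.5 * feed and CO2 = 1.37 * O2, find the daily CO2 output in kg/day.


O2 = 112.4 * 0.5 = 56.2
CO2 = 56.2 * 1.37 = 76.994

76.994 kg/day


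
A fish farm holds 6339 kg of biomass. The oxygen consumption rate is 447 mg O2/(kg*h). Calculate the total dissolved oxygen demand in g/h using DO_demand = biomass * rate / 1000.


Total O2 consumption (mg/h) = 6339 kg * 447 mg/(kg*h) = 2833533 mg/h
Convert to g/h: 2833533 / 1000 = 2833.533 g/h

2833.533 g/h


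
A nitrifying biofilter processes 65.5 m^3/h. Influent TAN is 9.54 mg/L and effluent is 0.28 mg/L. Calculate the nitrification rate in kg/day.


Concentration drop: TAN_in - TAN_out = 9.54 - 0.28 = 9.26 mg/L
Hourly TAN removed = Q * dTAN = 65.5 m^3/h * 9.26 mg/L = 606.53 g/h  (m^3/h * mg/L = g/h)
Daily TAN removed = 606.53 * 24 = 14556.72 g/day
Convert to kg/day: 14556.72 / 1000 = 14.55672 kg/day

14.55672 kg/day


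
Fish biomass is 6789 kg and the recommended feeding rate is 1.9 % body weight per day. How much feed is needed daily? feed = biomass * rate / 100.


Feeding rate fraction = 1.9% / 100 = 0.019
Daily feed = 6789 kg * 0.019 = 128.991 kg/day

128.991 kg/day


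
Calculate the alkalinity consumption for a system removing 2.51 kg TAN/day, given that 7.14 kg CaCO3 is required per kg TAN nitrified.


Alkalinity factor: 7.14 kg CaCO3 consumed per kg TAN nitrified
alk = 2.51 kg TAN * 7.14 = 17.9214 kg CaCO3/day

17.9214 kg CaCO3/day


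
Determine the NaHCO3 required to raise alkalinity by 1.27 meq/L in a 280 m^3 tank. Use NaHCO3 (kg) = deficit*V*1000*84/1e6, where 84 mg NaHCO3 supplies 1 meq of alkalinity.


Tank volume in L = 280 m^3 * 1000 = 280000 L
Total meq required = 1.27 meq/L * 280000 L = 355600 meq
NaHCO3 mass = 355600 meq * 84 mg/meq / 1e6 = 29.8704 kg

29.8704 kg


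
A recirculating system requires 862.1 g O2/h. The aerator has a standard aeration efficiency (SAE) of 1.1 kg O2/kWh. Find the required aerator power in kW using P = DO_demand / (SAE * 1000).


SAE in g O2/kWh = 1.1 * 1000 = 1100 g/kWh
P = DO_demand / SAE_g = 862.1 / 1100 = 0.783727 kW

0.783727 kW


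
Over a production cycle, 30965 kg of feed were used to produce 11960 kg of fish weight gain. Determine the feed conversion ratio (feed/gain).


FCR = feed consumed / weight gained
FCR = 30965 kg / 11960 kg = 2.58905

2.58905


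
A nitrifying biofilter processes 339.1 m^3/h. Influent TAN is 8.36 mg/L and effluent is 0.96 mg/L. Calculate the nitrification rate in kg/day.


Concentration drop: TAN_in - TAN_out = 8.36 - 0.96 = 7.4 mg/L
Hourly TAN removed = Q * dTAN = 339.1 m^3/h * 7.4 mg/L = 2509.34 g/h  (m^3/h * mg/L = g/h)
Daily TAN removed = 2509.34 * 24 = 60224.16 g/day
Convert to kg/day: 60224.16 / 1000 = 60.22416 kg/day

60.22416 kg/day


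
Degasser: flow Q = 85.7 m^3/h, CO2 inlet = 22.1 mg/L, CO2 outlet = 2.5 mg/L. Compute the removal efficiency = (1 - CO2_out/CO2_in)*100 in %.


CO2_out / CO2_in = 2.5 / 22.1 = 0.11312217
Fraction remaining = 0.11312217
efficiency = (1 - 0.11312217) * 100 = 88.6878 %

88.6878 %


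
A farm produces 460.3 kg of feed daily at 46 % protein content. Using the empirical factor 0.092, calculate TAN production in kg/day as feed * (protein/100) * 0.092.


Protein in feed = 460.3 * 46/100 = 211.738 kg/day
TAN = protein * 0.092 = 211.738 * 0.092 = 19.479896 kg/day

19.479896 kg/day


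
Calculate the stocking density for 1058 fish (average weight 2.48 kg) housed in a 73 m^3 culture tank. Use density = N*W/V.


Total biomass = 1058 fish * 2.48 kg = 2623.84 kg
Density = total biomass / volume = 2623.84 / 73 = 35.943 kg/m^3

35.943 kg/m^3


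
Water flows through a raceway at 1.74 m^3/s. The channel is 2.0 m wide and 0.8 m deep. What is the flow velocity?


Cross-sectional area = W * d = 2.0 * 0.8 = 1.6 m^2
Velocity = Q / A = 1.74 / 1.6 = 1.0875 m/s

1.0875 m/s


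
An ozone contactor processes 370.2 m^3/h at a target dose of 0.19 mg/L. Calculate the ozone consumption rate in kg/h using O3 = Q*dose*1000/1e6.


O3 demand (mg/h) = Q * dose * 1000 = 370.2 * 0.19 * 1000 = 70338 mg/h
Convert mg to kg: 70338 / 1e6 = 0.070338 kg/h

0.070338 kg/h


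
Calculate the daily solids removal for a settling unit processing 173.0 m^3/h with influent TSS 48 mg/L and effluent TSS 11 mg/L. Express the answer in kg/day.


Concentration drop: TSS_in - TSS_out = 48 - 11 = 37 mg/L
Hourly solids removed = Q * dTSS = 173.0 m^3/h * 37 mg/L = 6401 g/h  (m^3/h * mg/L = g/h)
Daily solids removed = 6401 * 24 = 153624 g/day
Convert g to kg: 153624 / 1000 = 153.624 kg/day

153.624 kg/day


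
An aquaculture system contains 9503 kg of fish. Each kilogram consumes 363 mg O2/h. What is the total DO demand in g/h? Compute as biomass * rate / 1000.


Total O2 consumption (mg/h) = 9503 kg * 363 mg/(kg*h) = 3449589 mg/h
Convert to g/h: 3449589 / 1000 = 3449.589 g/h

3449.589 g/h


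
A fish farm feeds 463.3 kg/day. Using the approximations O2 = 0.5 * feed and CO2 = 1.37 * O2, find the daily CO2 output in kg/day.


O2 = 463.3 * 0.5 = 231.65
CO2 = 231.65 * 1.37 = 317.3605

317.3605 kg/day


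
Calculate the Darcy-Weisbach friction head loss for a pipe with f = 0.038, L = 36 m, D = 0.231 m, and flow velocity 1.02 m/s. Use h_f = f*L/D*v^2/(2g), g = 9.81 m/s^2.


v^2 = 1.02^2 = 1.0404 m^2/s^2
L/D = 36/0.231 = 155.84416
h_f = f*(L/D)*v^2/(2g) = 0.038 * 155.84416 * 1.0404 / 19.62 = 0.314033 m

0.314033 m


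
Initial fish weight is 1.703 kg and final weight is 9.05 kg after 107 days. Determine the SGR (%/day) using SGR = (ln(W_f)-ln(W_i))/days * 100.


ln(W_f) = ln(9.05) = 2.2027648
ln(W_i) = ln(1.703) = 0.5323914
ln(W_f) - ln(W_i) = 2.2027648 - 0.5323914 = 1.6703734
SGR = 1.6703734 / 107 * 100 = 1.5611 %/day

1.5611 %/day


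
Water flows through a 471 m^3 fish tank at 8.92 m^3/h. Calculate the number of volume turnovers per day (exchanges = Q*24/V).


Daily flow volume = 8.92 m^3/h * 24 h = 214.08 m^3/day
Exchanges = daily flow / tank volume = 214.08 / 471 = 0.454522 exchanges/day

0.454522 exchanges/day


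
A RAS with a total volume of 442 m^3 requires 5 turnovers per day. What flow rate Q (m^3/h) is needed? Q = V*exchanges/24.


Daily recirculation volume = 442 m^3 * 5 = 2210 m^3/day
Flow rate Q = daily volume / 24 h = 2210 / 24 = 92.0833 m^3/h

92.0833 m^3/h


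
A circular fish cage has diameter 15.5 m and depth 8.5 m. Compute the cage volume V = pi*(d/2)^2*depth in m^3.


r = d/2 = 15.5/2 = 7.75 m
Base area = pi*r^2 = pi*7.75^2 = 188.69191 m^2
Volume = 188.69191 * 8.5 = 1603.88 m^3

1603.88 m^3


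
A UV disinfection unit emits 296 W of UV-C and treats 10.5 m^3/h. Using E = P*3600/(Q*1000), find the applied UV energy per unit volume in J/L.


Energy delivered per hour = 296 W * 3600 s = 1065600 J/h
Volume treated per hour = 10.5 m^3/h * 1000 = 10500 L/h
dose = 1065600 / 10500 = 101.486 J/L

101.486 J/L


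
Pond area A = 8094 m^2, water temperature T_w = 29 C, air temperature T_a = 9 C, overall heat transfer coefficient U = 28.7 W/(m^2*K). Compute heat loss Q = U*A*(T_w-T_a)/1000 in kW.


Temperature difference dT = 29 - 9 = 20 K
Heat loss (W) = U * A * dT = 28.7 * 8094 * 20 = 4645956 W
Convert to kW: 4645956 / 1000 = 4645.956 kW

4645.956 kW


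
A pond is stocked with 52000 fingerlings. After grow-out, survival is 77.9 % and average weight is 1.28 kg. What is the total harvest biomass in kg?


Survivors = 52000 * 77.9/100 = 40508 fish
Harvest biomass = survivors * W_f = 40508 * 1.28 = 51850.24 kg

51850.24 kg


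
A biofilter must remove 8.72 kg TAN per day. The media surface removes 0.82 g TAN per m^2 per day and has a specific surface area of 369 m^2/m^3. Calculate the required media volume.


A = 8.72*1000 / 0.82 = 10634.146 m^2
V = 10634.146 / 369 = 28.8188

28.8188 m^3


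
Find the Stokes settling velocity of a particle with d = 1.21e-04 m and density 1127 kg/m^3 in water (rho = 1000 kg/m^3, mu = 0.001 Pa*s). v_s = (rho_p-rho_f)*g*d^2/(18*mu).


Density difference: rho_p - rho_f = 1127 - 1000 = 127 kg/m^3
d^2 = (1.21e-04)^2 = 1.4641e-08 m^2
Numerator = (rho_p - rho_f) * g * d^2 = 127 * 9.81 * 1.4641e-08 = 1.8240783e-05
Denominator = 18 * mu = 18 * 0.001 = 0.018
v_s = 1.8240783e-05 / 0.018 = 0.00101338 m/s
Check: Re = rho_f * v_s * d / mu = 1000 * 0.00101338 * 1.21e-04 / 0.001 = 0.123 < 1, so Stokes' law applies.

0.00101338 m/s


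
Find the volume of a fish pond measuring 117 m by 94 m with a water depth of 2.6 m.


Base area = L * W = 117 * 94 = 10998 m^2
Volume = area * depth = 10998 * 2.6 = 28594.8 m^3

28594.8 m^3


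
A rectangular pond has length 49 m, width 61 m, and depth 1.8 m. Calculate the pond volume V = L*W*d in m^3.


Base area = L * W = 49 * 61 = 2989 m^2
Volume = area * depth = 2989 * 1.8 = 5380.2 m^3

5380.2 m^3


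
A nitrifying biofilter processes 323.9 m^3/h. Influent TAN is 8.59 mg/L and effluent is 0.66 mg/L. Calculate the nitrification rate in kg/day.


Concentration drop: TAN_in - TAN_out = 8.59 - 0.66 = 7.93 mg/L
Hourly TAN removed = Q * dTAN = 323.9 m^3/h * 7.93 mg/L = 2568.527 g/h  (m^3/h * mg/L = g/h)
Daily TAN removed = 2568.527 * 24 = 61644.648 g/day
Convert to kg/day: 61644.648 / 1000 = 61.644648 kg/day

61.644648 kg/day


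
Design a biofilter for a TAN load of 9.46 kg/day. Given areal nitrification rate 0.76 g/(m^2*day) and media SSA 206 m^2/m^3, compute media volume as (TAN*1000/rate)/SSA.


A = 9.46*1000 / 0.76 = 12447.368 m^2
V = 12447.368 / 206 = 60.4241

60.4241 m^3


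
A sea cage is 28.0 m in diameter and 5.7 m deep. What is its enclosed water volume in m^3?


r = d/2 = 28.0/2 = 14 m
Base area = pi*r^2 = pi*14^2 = 615.75216 m^2
Volume = 615.75216 * 5.7 = 3509.79 m^3

3509.79 m^3


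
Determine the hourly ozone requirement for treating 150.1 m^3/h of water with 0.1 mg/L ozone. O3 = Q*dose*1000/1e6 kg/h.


O3 demand (mg/h) = Q * dose * 1000 = 150.1 * 0.1 * 1000 = 15010 mg/h
Convert mg to kg: 15010 / 1e6 = 0.01501 kg/h

0.01501 kg/h


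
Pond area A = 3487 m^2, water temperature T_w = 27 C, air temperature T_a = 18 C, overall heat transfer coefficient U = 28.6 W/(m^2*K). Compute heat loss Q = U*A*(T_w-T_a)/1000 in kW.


Temperature difference dT = 27 - 18 = 9 K
Heat loss (W) = U * A * dT = 28.6 * 3487 * 9 = 897553.8 W
Convert to kW: 897553.8 / 1000 = 897.5538 kW

897.5538 kW


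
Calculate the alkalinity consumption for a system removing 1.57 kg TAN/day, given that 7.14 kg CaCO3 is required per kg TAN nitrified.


Alkalinity factor: 7.14 kg CaCO3 consumed per kg TAN nitrified
alk = 1.57 kg TAN * 7.14 = 11.2098 kg CaCO3/day

11.2098 kg CaCO3/day


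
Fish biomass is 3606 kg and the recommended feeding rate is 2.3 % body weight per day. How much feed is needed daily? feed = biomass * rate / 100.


Feeding rate fraction = 2.3% / 100 = 0.023
Daily feed = 3606 kg * 0.023 = 82.938 kg/day

82.938 kg/day


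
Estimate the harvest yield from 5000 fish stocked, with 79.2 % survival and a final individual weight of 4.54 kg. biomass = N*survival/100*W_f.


Survivors = 5000 * 79.2/100 = 3960 fish
Harvest biomass = survivors * W_f = 3960 * 4.54 = 17978.4 kg

17978.4 kg


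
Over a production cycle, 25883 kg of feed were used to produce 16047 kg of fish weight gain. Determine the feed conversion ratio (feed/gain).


FCR = feed consumed / weight gained
FCR = 25883 kg / 16047 kg = 1.61295

1.61295


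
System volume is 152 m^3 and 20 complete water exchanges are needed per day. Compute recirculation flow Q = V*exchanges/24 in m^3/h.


Daily recirculation volume = 152 m^3 * 20 = 3040 m^3/day
Flow rate Q = daily volume / 24 h = 3040 / 24 = 126.667 m^3/h

126.667 m^3/h


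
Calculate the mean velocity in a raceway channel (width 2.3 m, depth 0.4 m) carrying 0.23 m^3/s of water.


Cross-sectional area = W * d = 2.3 * 0.4 = 0.92 m^2
Velocity = Q / A = 0.23 / 0.92 = 0.25 m/s

0.25 m/s


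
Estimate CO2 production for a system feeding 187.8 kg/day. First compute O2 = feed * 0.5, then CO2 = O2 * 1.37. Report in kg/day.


O2 = 187.8 * 0.5 = 93.9
CO2 = 93.9 * 1.37 = 128.643

128.643 kg/day


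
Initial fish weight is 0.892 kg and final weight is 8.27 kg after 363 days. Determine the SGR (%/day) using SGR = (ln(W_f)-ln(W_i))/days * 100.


ln(W_f) = ln(8.27) = 2.1126345
ln(W_i) = ln(0.892) = -0.11428915
ln(W_f) - ln(W_i) = 2.1126345 - -0.11428915 = 2.2269236
SGR = 2.2269236 / 363 * 100 = 0.613478 %/day

0.613478 %/day


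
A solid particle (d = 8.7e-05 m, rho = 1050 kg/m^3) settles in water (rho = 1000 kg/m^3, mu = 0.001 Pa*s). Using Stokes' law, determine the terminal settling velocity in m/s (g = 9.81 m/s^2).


Density difference: rho_p - rho_f = 1050 - 1000 = 50 kg/m^3
d^2 = (8.7e-05)^2 = 7.569e-09 m^2
Numerator = (rho_p - rho_f) * g * d^2 = 50 * 9.81 * 7.569e-09 = 3.7125945e-06
Denominator = 18 * mu = 18 * 0.001 = 0.018
v_s = 3.7125945e-06 / 0.018 = 2.06255e-04 m/s
Check: Re = rho_f * v_s * d / mu = 1000 * 2.06255e-04 * 8.7e-05 / 0.001 = 0.0179 < 1, so Stokes' law applies.

2.06255e-04 m/s


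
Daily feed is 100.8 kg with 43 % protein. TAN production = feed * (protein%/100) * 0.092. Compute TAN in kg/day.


Protein in feed = 100.8 * 43/100 = 43.344 kg/day
TAN = protein * 0.092 = 43.344 * 0.092 = 3.987648 kg/day

3.987648 kg/day


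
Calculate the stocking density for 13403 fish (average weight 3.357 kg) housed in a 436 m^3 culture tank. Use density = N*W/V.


Total biomass = 13403 fish * 3.357 kg = 44993.871 kg
Density = total biomass / volume = 44993.871 / 436 = 103.197 kg/m^3

103.197 kg/m^3


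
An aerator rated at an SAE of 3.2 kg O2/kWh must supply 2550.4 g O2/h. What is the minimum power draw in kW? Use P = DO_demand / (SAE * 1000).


SAE in g O2/kWh = 3.2 * 1000 = 3200 g/kWh
P = DO_demand / SAE_g = 2550.4 / 3200 = 0.797 kW

0.797 kW


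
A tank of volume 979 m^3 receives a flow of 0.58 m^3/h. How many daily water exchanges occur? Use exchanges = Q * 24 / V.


Daily flow volume = 0.58 m^3/h * 24 h = 13.92 m^3/day
Exchanges = daily flow / tank volume = 13.92 / 979 = 0.0142186 exchanges/day

0.0142186 exchanges/day


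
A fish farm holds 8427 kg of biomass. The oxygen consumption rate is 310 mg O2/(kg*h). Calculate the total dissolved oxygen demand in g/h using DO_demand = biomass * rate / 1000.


Total O2 consumption (mg/h) = 8427 kg * 310 mg/(kg*h) = 2612370 mg/h
Convert to g/h: 2612370 / 1000 = 2612.37 g/h

2612.37 g/h


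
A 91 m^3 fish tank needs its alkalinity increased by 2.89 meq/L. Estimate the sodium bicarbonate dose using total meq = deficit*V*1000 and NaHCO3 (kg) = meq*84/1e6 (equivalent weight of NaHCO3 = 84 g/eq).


Tank volume in L = 91 m^3 * 1000 = 91000 L
Total meq required = 2.89 meq/L * 91000 L = 262990 meq
NaHCO3 mass = 262990 meq * 84 mg/meq / 1e6 = 22.0912 kg

22.0912 kg


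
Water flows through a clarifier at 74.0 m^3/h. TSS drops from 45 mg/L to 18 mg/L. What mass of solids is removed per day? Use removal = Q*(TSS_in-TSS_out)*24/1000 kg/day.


Concentration drop: TSS_in - TSS_out = 45 - 18 = 27 mg/L
Hourly solids removed = Q * dTSS = 74.0 m^3/h * 27 mg/L = 1998 g/h  (m^3/h * mg/L = g/h)
Daily solids removed = 1998 * 24 = 47952 g/day
Convert g to kg: 47952 / 1000 = 47.952 kg/day

47.952 kg/day


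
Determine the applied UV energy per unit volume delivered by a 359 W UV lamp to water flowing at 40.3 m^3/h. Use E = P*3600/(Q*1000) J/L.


Energy delivered per hour = 359 W * 3600 s = 1292400 J/h
Volume treated per hour = 40.3 m^3/h * 1000 = 40300 L/h
dose = 1292400 / 40300 = 32.0695 J/L

32.0695 J/L


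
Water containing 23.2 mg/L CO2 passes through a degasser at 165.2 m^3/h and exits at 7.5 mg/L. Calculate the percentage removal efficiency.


CO2_out / CO2_in = 7.5 / 23.2 = 0.32327586
Fraction remaining = 0.32327586
efficiency = (1 - 0.32327586) * 100 = 67.6724 %

67.6724 %


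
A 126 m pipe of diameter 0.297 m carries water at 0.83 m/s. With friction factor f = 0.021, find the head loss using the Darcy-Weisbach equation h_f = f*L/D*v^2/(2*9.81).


v^2 = 0.83^2 = 0.6889 m^2/s^2
L/D = 126/0.297 = 424.24242
h_f = f*(L/D)*v^2/(2g) = 0.021 * 424.24242 * 0.6889 / 19.62 = 0.312817 m

0.312817 m


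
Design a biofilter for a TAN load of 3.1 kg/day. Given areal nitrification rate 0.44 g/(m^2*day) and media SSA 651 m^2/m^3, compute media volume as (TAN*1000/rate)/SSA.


A = 3.1*1000 / 0.44 = 7045.4545 m^2
V = 7045.4545 / 651 = 10.8225

10.8225 m^3


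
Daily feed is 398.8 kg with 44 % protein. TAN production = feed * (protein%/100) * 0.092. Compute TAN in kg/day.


Protein in feed = 398.8 * 44/100 = 175.472 kg/day
TAN = protein * 0.092 = 175.472 * 0.092 = 16.143424 kg/day

16.143424 kg/day


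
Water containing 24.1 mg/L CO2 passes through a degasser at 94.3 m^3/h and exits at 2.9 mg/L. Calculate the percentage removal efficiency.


CO2_out / CO2_in = 2.9 / 24.1 = 0.12033195
Fraction remaining = 0.12033195
efficiency = (1 - 0.12033195) * 100 = 87.9668 %

87.9668 %


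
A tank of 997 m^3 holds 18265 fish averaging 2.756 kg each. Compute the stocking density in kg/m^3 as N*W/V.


Total biomass = 18265 fish * 2.756 kg = 50338.34 kg
Density = total biomass / volume = 50338.34 / 997 = 50.4898 kg/m^3

50.4898 kg/m^3


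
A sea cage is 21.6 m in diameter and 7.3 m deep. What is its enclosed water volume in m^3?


r = d/2 = 21.6/2 = 10.8 m
Base area = pi*r^2 = pi*10.8^2 = 366.43537 m^2
Volume = 366.43537 * 7.3 = 2674.98 m^3

2674.98 m^3


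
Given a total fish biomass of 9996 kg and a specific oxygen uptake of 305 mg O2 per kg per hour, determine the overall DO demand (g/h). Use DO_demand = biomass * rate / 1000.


Total O2 consumption (mg/h) = 9996 kg * 305 mg/(kg*h) = 3048780 mg/h
Convert to g/h: 3048780 / 1000 = 3048.78 g/h

3048.78 g/h


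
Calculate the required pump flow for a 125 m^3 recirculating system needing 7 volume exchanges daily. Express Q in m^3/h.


Daily recirculation volume = 125 m^3 * 7 = 875 m^3/day
Flow rate Q = daily volume / 24 h = 875 / 24 = 36.4583 m^3/h

36.4583 m^3/h


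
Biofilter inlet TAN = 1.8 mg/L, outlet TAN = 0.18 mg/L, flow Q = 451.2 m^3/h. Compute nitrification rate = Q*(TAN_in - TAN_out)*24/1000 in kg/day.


Concentration drop: TAN_in - TAN_out = 1.8 - 0.18 = 1.62 mg/L
Hourly TAN removed = Q * dTAN = 451.2 m^3/h * 1.62 mg/L = 730.944 g/h  (m^3/h * mg/L = g/h)
Daily TAN removed = 730.944 * 24 = 17542.656 g/day
Convert to kg/day: 17542.656 / 1000 = 17.542656 kg/day

17.542656 kg/day


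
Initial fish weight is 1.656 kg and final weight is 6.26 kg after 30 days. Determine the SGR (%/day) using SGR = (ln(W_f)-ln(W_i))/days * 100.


ln(W_f) = ln(6.26) = 1.8341802
ln(W_i) = ln(1.656) = 0.50440506
ln(W_f) - ln(W_i) = 1.8341802 - 0.50440506 = 1.3297751
SGR = 1.3297751 / 30 * 100 = 4.43258 %/day

4.43258 %/day


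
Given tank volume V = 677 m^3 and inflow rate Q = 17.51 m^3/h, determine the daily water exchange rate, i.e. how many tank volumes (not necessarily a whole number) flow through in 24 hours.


Daily flow volume = 17.51 m^3/h * 24 h = 420.24 m^3/day
Exchanges = daily flow / tank volume = 420.24 / 677 = 0.620739 exchanges/day

0.620739 exchanges/day


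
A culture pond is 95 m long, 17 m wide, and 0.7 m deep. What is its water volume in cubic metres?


Base area = L * W = 95 * 17 = 1615 m^2
Volume = area * depth = 1615 * 0.7 = 1130.5 m^3

1130.5 m^3


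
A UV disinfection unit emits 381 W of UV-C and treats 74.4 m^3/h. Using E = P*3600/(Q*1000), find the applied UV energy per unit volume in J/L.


Energy delivered per hour = 381 W * 3600 s = 1371600 J/h
Volume treated per hour = 74.4 m^3/h * 1000 = 74400 L/h
dose = 1371600 / 74400 = 18.4355 J/L

18.4355 J/L


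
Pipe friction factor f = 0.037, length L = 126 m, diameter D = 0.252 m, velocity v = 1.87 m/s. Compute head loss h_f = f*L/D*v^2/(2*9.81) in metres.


v^2 = 1.87^2 = 3.4969 m^2/s^2
L/D = 126/0.252 = 500
h_f = f*(L/D)*v^2/(2g) = 0.037 * 500 * 3.4969 / 19.62 = 3.29728 m

3.29728 m


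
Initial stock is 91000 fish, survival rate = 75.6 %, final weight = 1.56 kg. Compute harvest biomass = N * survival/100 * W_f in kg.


Survivors = 91000 * 75.6/100 = 68796 fish
Harvest biomass = survivors * W_f = 68796 * 1.56 = 107321.76 kg

107321.76 kg


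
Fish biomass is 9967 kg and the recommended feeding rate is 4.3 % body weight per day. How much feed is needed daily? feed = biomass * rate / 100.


Feeding rate fraction = 4.3% / 100 = 0.043
Daily feed = 9967 kg * 0.043 = 428.581 kg/day

428.581 kg/day


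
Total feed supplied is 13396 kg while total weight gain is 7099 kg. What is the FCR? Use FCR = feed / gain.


FCR = feed consumed / weight gained
FCR = 13396 kg / 7099 kg = 1.88703

1.88703


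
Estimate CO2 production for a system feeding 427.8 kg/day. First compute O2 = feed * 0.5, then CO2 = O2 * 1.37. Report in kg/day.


O2 = 427.8 * 0.5 = 213.9
CO2 = 213.9 * 1.37 = 293.043

293.043 kg/day


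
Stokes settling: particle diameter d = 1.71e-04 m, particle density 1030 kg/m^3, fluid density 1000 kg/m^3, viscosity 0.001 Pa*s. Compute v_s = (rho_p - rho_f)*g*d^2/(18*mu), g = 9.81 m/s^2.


Density difference: rho_p - rho_f = 1030 - 1000 = 30 kg/m^3
d^2 = (1.71e-04)^2 = 2.9241e-08 m^2
Numerator = (rho_p - rho_f) * g * d^2 = 30 * 9.81 * 2.9241e-08 = 8.6056263e-06
Denominator = 18 * mu = 18 * 0.001 = 0.018
v_s = 8.6056263e-06 / 0.018 = 4.7809e-04 m/s
Check: Re = rho_f * v_s * d / mu = 1000 * 4.7809e-04 * 1.71e-04 / 0.001 = 0.0818 < 1, so Stokes' law applies.

4.7809e-04 m/s
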